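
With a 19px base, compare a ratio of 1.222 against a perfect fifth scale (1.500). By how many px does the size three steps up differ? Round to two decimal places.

29.45px

At 1.222: 19.0 × 1.222³ = 34.6711px
Perfect fifth: 19.0 × 1.500³ = 64.1250px
Difference: 64.1250 − 34.6711 = 29.4539px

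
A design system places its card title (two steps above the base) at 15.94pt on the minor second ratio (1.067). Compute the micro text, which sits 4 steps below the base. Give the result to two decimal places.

15.94 ÷ 1.067⁶ = 15.94 ÷ 1.47566 ≈ 10.802

10.80pt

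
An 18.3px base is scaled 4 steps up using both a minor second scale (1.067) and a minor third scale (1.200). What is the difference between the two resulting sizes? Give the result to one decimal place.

14.2px

Minor second: 18.3 × 1.067⁴ = 23.720px
Minor third: 18.3 × 1.200⁴ = 37.947px
Difference: 37.947 − 23.720 = 14.227px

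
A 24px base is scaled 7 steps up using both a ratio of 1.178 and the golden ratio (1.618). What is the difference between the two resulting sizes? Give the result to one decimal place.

At 1.178: 24.0 × 1.178⁷ = 75.549px
Golden ratio: 24.0 × 1.618⁷ = 696.724px
Difference: 696.724 − 75.549 = 621.175px

621.2px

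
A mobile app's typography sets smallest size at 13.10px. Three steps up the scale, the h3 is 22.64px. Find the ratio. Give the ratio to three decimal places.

The ratio satisfies 13.10 × r³ = 22.64, so r = (22.64 / 13.10)^(1/3).
r = 1.7282^(1/3) ≈ 1.2001

1.200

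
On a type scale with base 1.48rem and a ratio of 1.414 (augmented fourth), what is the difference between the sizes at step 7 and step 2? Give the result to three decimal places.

Step 2: 1.48 × 1.414² = 2.95911rem
Step 7: 1.48 × 1.414⁷ = 16.72660rem
Difference: 16.72660 − 2.95911 = 13.76749rem

13.767rem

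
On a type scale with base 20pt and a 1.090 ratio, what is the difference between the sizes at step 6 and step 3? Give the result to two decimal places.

7.64pt

Step 3: 20.0 × 1.090³ = 25.9006pt
Step 6: 20.0 × 1.090⁶ = 33.5420pt
Difference: 33.5420 − 25.9006 = 7.6414pt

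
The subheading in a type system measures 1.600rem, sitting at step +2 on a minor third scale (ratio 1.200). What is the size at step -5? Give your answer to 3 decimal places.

1.600 ÷ 1.200⁷ = 1.600 ÷ 3.58318 ≈ 0.447

0.447rem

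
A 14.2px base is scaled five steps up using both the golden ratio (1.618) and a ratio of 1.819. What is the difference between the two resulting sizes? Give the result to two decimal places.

Golden ratio: 14.2 × 1.618⁵ = 157.4639px
At 1.819: 14.2 × 1.819⁵ = 282.7821px
Difference: 282.7821 − 157.4639 = 125.3182px

125.32px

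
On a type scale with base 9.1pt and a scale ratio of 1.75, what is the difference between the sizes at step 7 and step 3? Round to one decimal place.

408.6pt

Step 3: 9.1 × 1.75³ = 48.770pt
Step 7: 9.1 × 1.75⁷ = 457.412pt
Difference: 457.412 − 48.770 = 408.642pt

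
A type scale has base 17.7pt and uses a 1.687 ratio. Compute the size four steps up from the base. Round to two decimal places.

143.36pt

17.7 × 1.687⁴ = 17.7 × 8.09954 ≈ 143.36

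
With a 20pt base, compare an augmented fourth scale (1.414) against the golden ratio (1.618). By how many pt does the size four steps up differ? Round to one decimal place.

Augmented fourth: 20.0 × 1.414⁴ = 79.952pt
Golden ratio: 20.0 × 1.618⁴ = 137.071pt
Difference: 137.071 − 79.952 = 57.119pt

57.1pt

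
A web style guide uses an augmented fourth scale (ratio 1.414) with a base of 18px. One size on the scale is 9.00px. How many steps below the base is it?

1.414ⁿ = 18 / 9.00 = 2.0000
n = ln(2.0000) / ln(1.414) = 0.6931 / 0.3464 ≈ 2.00

2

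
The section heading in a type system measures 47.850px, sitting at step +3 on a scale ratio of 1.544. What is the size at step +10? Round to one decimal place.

1001.0px

47.850 × 1.544⁷ = 47.850 × 20.91853 ≈ 1000.951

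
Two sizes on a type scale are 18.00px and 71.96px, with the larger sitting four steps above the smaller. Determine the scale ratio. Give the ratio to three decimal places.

1.414

The ratio satisfies 18.00 × r⁴ = 71.96, so r = (71.96 / 18.00)^(1/4).
r = 3.9978^(1/4) ≈ 1.4140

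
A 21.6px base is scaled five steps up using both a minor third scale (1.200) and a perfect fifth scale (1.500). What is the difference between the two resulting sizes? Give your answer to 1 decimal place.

110.3px

Minor third: 21.6 × 1.200⁵ = 53.748px
Perfect fifth: 21.6 × 1.500⁵ = 164.025px
Difference: 164.025 − 53.748 = 110.277px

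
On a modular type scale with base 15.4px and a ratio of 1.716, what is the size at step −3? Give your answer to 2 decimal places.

Every step multiplies by the scale ratio.
15.4 ÷ 1.716³ = 15.4 ÷ 5.05303 ≈ 3.05

3.05px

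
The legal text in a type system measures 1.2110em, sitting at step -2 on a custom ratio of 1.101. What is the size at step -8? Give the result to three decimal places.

1.2110 ÷ 1.101⁶ = 1.2110 ÷ 1.78125 ≈ 0.680

0.680em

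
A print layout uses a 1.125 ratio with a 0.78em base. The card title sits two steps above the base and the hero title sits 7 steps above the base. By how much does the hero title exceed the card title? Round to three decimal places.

0.792em

Step 2: 0.78 × 1.125² = 0.98719em
Step 7: 0.78 × 1.125⁷ = 1.77894em
Difference: 1.77894 − 0.98719 = 0.79175em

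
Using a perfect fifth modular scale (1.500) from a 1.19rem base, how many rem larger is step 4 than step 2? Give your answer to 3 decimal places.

Step 2: 1.19 × 1.500² = 2.67750rem
Step 4: 1.19 × 1.500⁴ = 6.02438rem
Difference: 6.02438 − 2.67750 = 3.34688rem

3.347rem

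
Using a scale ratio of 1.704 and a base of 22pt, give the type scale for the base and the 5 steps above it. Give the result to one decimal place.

Step 0: 22pt
Step 1: 22.0 × 1.704 = 37.5
Step 2: 22.0 × 1.704² = 63.9
Step 3: 22.0 × 1.704³ = 108.9
Step 4: 22.0 × 1.704⁴ = 185.5
Step 5: 22.0 × 1.704⁵ = 316.1

22.0pt, 37.5pt, 63.9pt, 108.9pt, 185.5pt, 316.1pt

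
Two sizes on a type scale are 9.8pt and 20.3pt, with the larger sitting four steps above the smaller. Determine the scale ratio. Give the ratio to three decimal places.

The ratio satisfies 9.8 × r⁴ = 20.3, so r = (20.3 / 9.8)^(1/4).
r = 2.0714^(1/4) ≈ 1.1997

1.200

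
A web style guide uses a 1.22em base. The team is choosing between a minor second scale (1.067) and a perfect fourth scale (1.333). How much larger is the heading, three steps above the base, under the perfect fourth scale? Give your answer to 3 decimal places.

Minor second: 1.22 × 1.067³ = 1.48202em
Perfect fourth: 1.22 × 1.333³ = 2.88968em
Difference: 2.88968 − 1.48202 = 1.40766em

1.408em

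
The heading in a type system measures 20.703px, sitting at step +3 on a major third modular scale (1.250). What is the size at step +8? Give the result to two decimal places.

The gap is 8 − (3) = 5 steps, so the factor is 1.250^5.
20.703 × 1.250⁵ = 20.703 × 3.05176 ≈ 63.181

63.18px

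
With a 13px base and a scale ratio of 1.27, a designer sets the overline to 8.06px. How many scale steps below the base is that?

1.27ⁿ = 13 / 8.06 = 1.6129
n = ln(1.6129) / ln(1.27) = 0.4780 / 0.2390 ≈ 2.00

2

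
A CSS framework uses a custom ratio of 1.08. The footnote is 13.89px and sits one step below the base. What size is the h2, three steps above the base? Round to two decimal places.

The gap is 3 − (-1) = 4 steps, so the factor is 1.08^4.
13.89 × 1.08⁴ = 13.89 × 1.36049 ≈ 18.897

18.90px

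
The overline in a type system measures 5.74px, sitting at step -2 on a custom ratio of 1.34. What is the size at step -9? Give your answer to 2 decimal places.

0.74px

The gap is -9 − (-2) = -7 steps, so the factor is 1.34^-7.
5.74 ÷ 1.34⁷ = 5.74 ÷ 7.75771 ≈ 0.740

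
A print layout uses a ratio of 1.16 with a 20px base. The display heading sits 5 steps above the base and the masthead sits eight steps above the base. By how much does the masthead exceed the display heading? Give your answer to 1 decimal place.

Step 5: 20.0 × 1.16⁵ = 42.007px
Step 8: 20.0 × 1.16⁸ = 65.568px
Difference: 65.568 − 42.007 = 23.561px

23.6px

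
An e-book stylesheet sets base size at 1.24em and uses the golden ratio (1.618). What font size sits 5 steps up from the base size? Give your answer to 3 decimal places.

A modular type scale is a geometric sequence: sizeₙ = base × rⁿ.
1.24 × 1.618⁵ = 1.24 × 11.08901 ≈ 13.750

13.750em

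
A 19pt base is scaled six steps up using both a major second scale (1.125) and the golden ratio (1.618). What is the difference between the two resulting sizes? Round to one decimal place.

302.4pt

Major second: 19.0 × 1.125⁶ = 38.518pt
Golden ratio: 19.0 × 1.618⁶ = 340.898pt
Difference: 340.898 − 38.518 = 302.380pt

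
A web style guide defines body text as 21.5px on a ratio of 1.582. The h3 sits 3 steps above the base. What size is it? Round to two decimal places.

85.13px

21.5 × 1.582³ = 21.5 × 3.95931 ≈ 85.13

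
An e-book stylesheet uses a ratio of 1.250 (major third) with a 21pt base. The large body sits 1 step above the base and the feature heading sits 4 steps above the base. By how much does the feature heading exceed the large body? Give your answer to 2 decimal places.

25.02pt

Step 1: 21.0 × 1.250 = 26.2500pt
Step 4: 21.0 × 1.250⁴ = 51.2695pt
Difference: 51.2695 − 26.2500 = 25.0195pt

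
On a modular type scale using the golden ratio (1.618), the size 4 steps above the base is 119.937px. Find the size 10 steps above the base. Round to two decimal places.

119.937 × 1.618⁶ = 119.937 × 17.94201 ≈ 2151.911

2151.91px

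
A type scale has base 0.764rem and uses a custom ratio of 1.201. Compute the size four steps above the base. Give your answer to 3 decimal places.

1.590rem

0.764 × 1.201⁴ = 0.764 × 2.08052 ≈ 1.590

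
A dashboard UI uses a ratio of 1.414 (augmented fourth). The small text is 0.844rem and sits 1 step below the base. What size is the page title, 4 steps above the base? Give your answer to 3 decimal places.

4.771rem

0.844 × 1.414⁵ = 0.844 × 5.65258 ≈ 4.771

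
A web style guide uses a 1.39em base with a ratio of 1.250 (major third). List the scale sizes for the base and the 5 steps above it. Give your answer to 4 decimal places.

Step 0: 1.39em
Step 1: 1.39 × 1.250 = 1.7375
Step 2: 1.39 × 1.250² = 2.1719
Step 3: 1.39 × 1.250³ = 2.7148
Step 4: 1.39 × 1.250⁴ = 3.3936
Step 5: 1.39 × 1.250⁵ = 4.2419

1.3900em, 1.7375em, 2.1719em, 2.7148em, 3.3936em, 4.2419em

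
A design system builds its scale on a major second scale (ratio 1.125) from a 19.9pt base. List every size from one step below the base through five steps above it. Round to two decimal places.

Step -1: 19.9 ÷ 1.125 = 17.69
Step 0: 19.9pt
Step 1: 19.9 × 1.125 = 22.39
Step 2: 19.9 × 1.125² = 25.19
Step 3: 19.9 × 1.125³ = 28.33
Step 4: 19.9 × 1.125⁴ = 31.88
Step 5: 19.9 × 1.125⁵ = 35.86

17.69pt, 19.90pt, 22.39pt, 25.19pt, 28.33pt, 31.88pt, 35.86pt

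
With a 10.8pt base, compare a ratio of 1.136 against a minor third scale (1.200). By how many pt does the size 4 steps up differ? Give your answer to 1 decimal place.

At 1.136: 10.8 × 1.136⁴ = 17.986pt
Minor third: 10.8 × 1.200⁴ = 22.395pt
Difference: 22.395 − 17.986 = 4.409pt

4.4pt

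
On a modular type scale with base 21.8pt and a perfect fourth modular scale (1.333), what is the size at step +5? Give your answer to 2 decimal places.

21.8 × 1.333⁵ = 21.8 × 4.20873 ≈ 91.75

91.75pt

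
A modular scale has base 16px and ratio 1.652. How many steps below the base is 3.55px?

3

1.652ⁿ = 16 / 3.55 = 4.5070
n = ln(4.5070) / ln(1.652) = 1.5056 / 0.5020 ≈ 3.00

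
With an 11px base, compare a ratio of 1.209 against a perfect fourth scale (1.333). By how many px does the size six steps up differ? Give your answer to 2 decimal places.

27.36px

At 1.209: 11.0 × 1.209⁶ = 34.3519px
Perfect fourth: 11.0 × 1.333⁶ = 61.7126px
Difference: 61.7126 − 34.3519 = 27.3607px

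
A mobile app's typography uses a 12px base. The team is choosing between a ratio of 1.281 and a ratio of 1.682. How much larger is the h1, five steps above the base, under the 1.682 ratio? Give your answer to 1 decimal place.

At 1.281: 12.0 × 1.281⁵ = 41.393px
At 1.682: 12.0 × 1.682⁵ = 161.552px
Difference: 161.552 − 41.393 = 120.159px

120.2px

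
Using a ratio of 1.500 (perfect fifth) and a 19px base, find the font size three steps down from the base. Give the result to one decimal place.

19.0 ÷ 1.500³ = 19.0 ÷ 3.37500 ≈ 5.63

5.6px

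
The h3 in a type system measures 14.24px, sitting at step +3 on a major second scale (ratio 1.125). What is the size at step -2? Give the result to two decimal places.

7.90px

The gap is -2 − (3) = -5 steps, so the factor is 1.125^-5.
14.24 ÷ 1.125⁵ = 14.24 ÷ 1.80203 ≈ 7.902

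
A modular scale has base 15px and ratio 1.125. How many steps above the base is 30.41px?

6

1.125ⁿ = 30.41 / 15 = 2.0273
n = ln(2.0273) / ln(1.125) = 0.7067 / 0.1178 ≈ 6.00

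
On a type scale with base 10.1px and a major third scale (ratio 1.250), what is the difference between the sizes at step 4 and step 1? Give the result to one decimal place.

12.0px

Step 1: 10.1 × 1.250 = 12.625px
Step 4: 10.1 × 1.250⁴ = 24.658px
Difference: 24.658 − 12.625 = 12.033px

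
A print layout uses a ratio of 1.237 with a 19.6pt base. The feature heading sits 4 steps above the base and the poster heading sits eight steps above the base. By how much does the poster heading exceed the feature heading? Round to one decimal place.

61.6pt

Step 4: 19.6 × 1.237⁴ = 45.892pt
Step 8: 19.6 × 1.237⁸ = 107.452pt
Difference: 107.452 − 45.892 = 61.560pt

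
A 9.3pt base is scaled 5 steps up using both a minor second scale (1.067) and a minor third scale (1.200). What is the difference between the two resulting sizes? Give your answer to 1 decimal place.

10.3pt

Minor second: 9.3 × 1.067⁵ = 12.862pt
Minor third: 9.3 × 1.200⁵ = 23.141pt
Difference: 23.141 − 12.862 = 10.279pt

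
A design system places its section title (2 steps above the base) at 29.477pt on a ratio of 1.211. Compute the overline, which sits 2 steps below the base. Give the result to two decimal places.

The gap is -2 − (2) = -4 steps, so the factor is 1.211^-4.
29.477 ÷ 1.211⁴ = 29.477 ÷ 2.15068 ≈ 13.706

13.71pt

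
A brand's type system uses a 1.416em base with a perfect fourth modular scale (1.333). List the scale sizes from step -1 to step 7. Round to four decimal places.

Step -1: 1.416 ÷ 1.333 = 1.0623
Step 0: 1.416em
Step 1: 1.416 × 1.333 = 1.8875
Step 2: 1.416 × 1.333² = 2.5161
Step 3: 1.416 × 1.333³ = 3.3539
Step 4: 1.416 × 1.333⁴ = 4.4708
Step 5: 1.416 × 1.333⁵ = 5.9596
Step 6: 1.416 × 1.333⁶ = 7.9441
Step 7: 1.416 × 1.333⁷ = 10.5895

1.0623em, 1.4160em, 1.8875em, 2.5161em, 3.3539em, 4.4708em, 5.9596em, 7.9441em, 10.5895em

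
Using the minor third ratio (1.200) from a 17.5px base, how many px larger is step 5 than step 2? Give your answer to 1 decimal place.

Step 2: 17.5 × 1.200² = 25.200px
Step 5: 17.5 × 1.200⁵ = 43.546px
Difference: 43.546 − 25.200 = 18.346px

18.3px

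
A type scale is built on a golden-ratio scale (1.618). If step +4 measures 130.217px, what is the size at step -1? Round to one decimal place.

11.7px

Moving from step +4 to step -1 is 5 steps down, so divide by r⁵.
130.217 ÷ 1.618⁵ = 130.217 ÷ 11.08901 ≈ 11.743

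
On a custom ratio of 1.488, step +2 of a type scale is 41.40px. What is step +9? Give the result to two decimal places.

668.68px

Moving from step +2 to step +9 is 7 steps up, so multiply by r⁷.
41.40 × 1.488⁷ = 41.40 × 16.15178 ≈ 668.684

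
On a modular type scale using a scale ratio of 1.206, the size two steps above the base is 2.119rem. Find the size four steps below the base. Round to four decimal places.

0.6887rem

2.119 ÷ 1.206⁶ = 2.119 ÷ 3.07669 ≈ 0.6887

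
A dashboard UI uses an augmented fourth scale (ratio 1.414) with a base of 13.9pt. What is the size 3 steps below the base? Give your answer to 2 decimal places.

4.92pt

A modular type scale is a geometric sequence: sizeₙ = base × rⁿ.
13.9 ÷ 1.414³ = 13.9 ÷ 2.82715 ≈ 4.92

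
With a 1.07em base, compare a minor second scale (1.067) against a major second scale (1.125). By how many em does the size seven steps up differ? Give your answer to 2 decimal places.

Minor second: 1.07 × 1.067⁷ = 1.6847em
Major second: 1.07 × 1.125⁷ = 2.4403em
Difference: 2.4403 − 1.6847 = 0.7556em

0.76em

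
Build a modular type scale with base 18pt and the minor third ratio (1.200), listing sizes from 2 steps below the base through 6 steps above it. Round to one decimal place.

Step -2: 18.0 ÷ 1.200² = 12.5
Step -1: 18.0 ÷ 1.200 = 15.0
Step 0: 18pt
Step 1: 18.0 × 1.200 = 21.6
Step 2: 18.0 × 1.200² = 25.9
Step 3: 18.0 × 1.200³ = 31.1
Step 4: 18.0 × 1.200⁴ = 37.3
Step 5: 18.0 × 1.200⁵ = 44.8
Step 6: 18.0 × 1.200⁶ = 53.7

12.5pt, 15.0pt, 18.0pt, 21.6pt, 25.9pt, 31.1pt, 37.3pt, 44.8pt, 53.7pt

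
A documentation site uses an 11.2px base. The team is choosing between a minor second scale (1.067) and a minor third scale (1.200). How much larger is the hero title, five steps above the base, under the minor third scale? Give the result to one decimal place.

Minor second: 11.2 × 1.067⁵ = 15.490px
Minor third: 11.2 × 1.200⁵ = 27.869px
Difference: 27.869 − 15.490 = 12.379px

12.4px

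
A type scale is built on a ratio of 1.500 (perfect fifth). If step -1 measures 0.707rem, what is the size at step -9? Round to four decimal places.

0.0276rem

The gap is -9 − (-1) = -8 steps, so the factor is 1.500^-8.
0.707 ÷ 1.500⁸ = 0.707 ÷ 25.62891 ≈ 0.0276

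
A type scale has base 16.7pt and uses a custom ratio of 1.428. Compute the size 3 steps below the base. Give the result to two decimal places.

Every step multiplies by the scale ratio.
16.7 ÷ 1.428³ = 16.7 ÷ 2.91195 ≈ 5.73

5.73pt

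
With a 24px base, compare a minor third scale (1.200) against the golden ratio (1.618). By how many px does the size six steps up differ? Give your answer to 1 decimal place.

358.9px

Minor third: 24.0 × 1.200⁶ = 71.664px
Golden ratio: 24.0 × 1.618⁶ = 430.608px
Difference: 430.608 − 71.664 = 358.944px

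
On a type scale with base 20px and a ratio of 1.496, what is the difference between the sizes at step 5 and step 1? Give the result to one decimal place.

119.9px

Step 1: 20.0 × 1.496 = 29.920px
Step 5: 20.0 × 1.496⁵ = 149.861px
Difference: 149.861 − 29.920 = 119.941px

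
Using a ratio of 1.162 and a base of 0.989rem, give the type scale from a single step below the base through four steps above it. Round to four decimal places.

Step -1: 0.989 ÷ 1.162 = 0.8511
Step 0: 0.989rem
Step 1: 0.989 × 1.162 = 1.1492
Step 2: 0.989 × 1.162² = 1.3354
Step 3: 0.989 × 1.162³ = 1.5517
Step 4: 0.989 × 1.162⁴ = 1.8031

0.8511rem, 0.9890rem, 1.1492rem, 1.3354rem, 1.5517rem, 1.8031rem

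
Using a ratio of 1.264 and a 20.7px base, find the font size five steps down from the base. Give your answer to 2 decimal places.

A modular type scale is a geometric sequence: sizeₙ = base × rⁿ.
20.7 ÷ 1.264⁵ = 20.7 ÷ 3.22653 ≈ 6.42

6.42px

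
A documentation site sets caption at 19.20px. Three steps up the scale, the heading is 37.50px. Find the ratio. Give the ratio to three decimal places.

The ratio satisfies 19.20 × r³ = 37.50, so r = (37.50 / 19.20)^(1/3).
r = 1.9531^(1/3) ≈ 1.2500

1.250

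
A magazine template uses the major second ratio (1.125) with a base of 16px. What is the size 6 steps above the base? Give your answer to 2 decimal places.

32.44px

Each step on a modular scale multiplies by the ratio, so the size n steps from the base is base × ratioⁿ.
16.0 × 1.125⁶ = 16.0 × 2.02729 ≈ 32.44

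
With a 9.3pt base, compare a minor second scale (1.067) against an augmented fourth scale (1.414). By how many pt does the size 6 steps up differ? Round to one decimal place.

Minor second: 9.3 × 1.067⁶ = 13.724pt
Augmented fourth: 9.3 × 1.414⁶ = 74.333pt
Difference: 74.333 − 13.724 = 60.609pt

60.6pt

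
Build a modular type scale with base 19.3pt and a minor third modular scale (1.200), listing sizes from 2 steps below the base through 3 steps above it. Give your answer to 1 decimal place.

13.4pt, 16.1pt, 19.3pt, 23.2pt, 27.8pt, 33.4pt

Step -2: 19.3 ÷ 1.200² = 13.4
Step -1: 19.3 ÷ 1.200 = 16.1
Step 0: 19.3pt
Step 1: 19.3 × 1.200 = 23.2
Step 2: 19.3 × 1.200² = 27.8
Step 3: 19.3 × 1.200³ = 33.4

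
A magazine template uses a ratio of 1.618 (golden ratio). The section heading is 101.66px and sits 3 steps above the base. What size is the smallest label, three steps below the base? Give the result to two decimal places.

The gap is -3 − (3) = -6 steps, so the factor is 1.618^-6.
101.66 ÷ 1.618⁶ = 101.66 ÷ 17.94201 ≈ 5.666

5.67px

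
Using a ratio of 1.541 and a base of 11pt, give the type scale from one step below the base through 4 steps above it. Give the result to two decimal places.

7.14pt, 11.00pt, 16.95pt, 26.12pt, 40.25pt, 62.03pt

Step -1: 11.0 ÷ 1.541 = 7.14
Step 0: 11pt
Step 1: 11.0 × 1.541 = 16.95
Step 2: 11.0 × 1.541² = 26.12
Step 3: 11.0 × 1.541³ = 40.25
Step 4: 11.0 × 1.541⁴ = 62.03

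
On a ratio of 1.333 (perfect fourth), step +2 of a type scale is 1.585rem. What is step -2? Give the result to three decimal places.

1.585 ÷ 1.333⁴ = 1.585 ÷ 3.15733 ≈ 0.502

0.502rem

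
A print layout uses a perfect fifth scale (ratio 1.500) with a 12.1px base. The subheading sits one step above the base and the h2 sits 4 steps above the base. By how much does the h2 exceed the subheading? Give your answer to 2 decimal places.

43.11px

Step 1: 12.1 × 1.500 = 18.1500px
Step 4: 12.1 × 1.500⁴ = 61.2563px
Difference: 61.2563 − 18.1500 = 43.1063px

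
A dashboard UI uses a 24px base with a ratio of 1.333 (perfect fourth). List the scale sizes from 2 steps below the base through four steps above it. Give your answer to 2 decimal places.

13.51px, 18.00px, 24.00px, 31.99px, 42.65px, 56.85px, 75.78px

Step -2: 24.0 ÷ 1.333² = 13.51
Step -1: 24.0 ÷ 1.333 = 18.00
Step 0: 24px
Step 1: 24.0 × 1.333 = 31.99
Step 2: 24.0 × 1.333² = 42.65
Step 3: 24.0 × 1.333³ = 56.85
Step 4: 24.0 × 1.333⁴ = 75.78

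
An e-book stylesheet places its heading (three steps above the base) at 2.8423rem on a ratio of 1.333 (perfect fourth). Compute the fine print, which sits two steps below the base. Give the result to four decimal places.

2.8423 ÷ 1.333⁵ = 2.8423 ÷ 4.20873 ≈ 0.6753

0.6753rem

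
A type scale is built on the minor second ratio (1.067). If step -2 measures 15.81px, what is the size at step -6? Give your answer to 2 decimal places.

12.20px

15.81 ÷ 1.067⁴ = 15.81 ÷ 1.29616 ≈ 12.198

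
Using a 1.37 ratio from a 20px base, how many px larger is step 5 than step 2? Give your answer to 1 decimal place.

Step 2: 20.0 × 1.37² = 37.538px
Step 5: 20.0 × 1.37⁵ = 96.523px
Difference: 96.523 − 37.538 = 58.985px

59.0px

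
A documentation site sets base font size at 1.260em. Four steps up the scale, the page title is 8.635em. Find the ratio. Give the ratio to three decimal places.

1.618

r⁴ = 8.635 / 1.260, so r = (8.635/1.260)^(1/4).
r = 6.8532^(1/4) ≈ 1.6180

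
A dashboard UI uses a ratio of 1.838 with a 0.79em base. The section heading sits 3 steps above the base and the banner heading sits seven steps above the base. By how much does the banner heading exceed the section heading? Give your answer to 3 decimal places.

Step 3: 0.79 × 1.838³ = 4.90528em
Step 7: 0.79 × 1.838⁷ = 55.98164em
Difference: 55.98164 − 4.90528 = 51.07636em

51.076em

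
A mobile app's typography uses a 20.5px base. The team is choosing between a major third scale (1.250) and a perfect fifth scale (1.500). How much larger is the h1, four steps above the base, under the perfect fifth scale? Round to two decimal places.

53.73px

Major third: 20.5 × 1.250⁴ = 50.0488px
Perfect fifth: 20.5 × 1.500⁴ = 103.7812px
Difference: 103.7812 − 50.0488 = 53.7324px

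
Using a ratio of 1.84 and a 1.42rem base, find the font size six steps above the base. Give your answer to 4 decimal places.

55.1055rem

1.42 × 1.84⁶ = 1.42 × 38.80672 ≈ 55.1055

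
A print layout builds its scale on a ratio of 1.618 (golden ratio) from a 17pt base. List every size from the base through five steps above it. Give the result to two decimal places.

Step 0: 17pt
Step 1: 17.0 × 1.618 = 27.51
Step 2: 17.0 × 1.618² = 44.50
Step 3: 17.0 × 1.618³ = 72.01
Step 4: 17.0 × 1.618⁴ = 116.51
Step 5: 17.0 × 1.618⁵ = 188.51

17.00pt, 27.51pt, 44.50pt, 72.01pt, 116.51pt, 188.51pt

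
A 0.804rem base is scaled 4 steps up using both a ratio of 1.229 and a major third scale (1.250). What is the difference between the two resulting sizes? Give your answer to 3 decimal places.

At 1.229: 0.804 × 1.229⁴ = 1.83427rem
Major third: 0.804 × 1.250⁴ = 1.96289rem
Difference: 1.96289 − 1.83427 = 0.12862rem

0.129rem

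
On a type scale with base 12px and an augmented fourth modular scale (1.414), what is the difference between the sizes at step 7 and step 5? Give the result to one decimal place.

67.8px

Step 5: 12.0 × 1.414⁵ = 67.831px
Step 7: 12.0 × 1.414⁷ = 135.621px
Difference: 135.621 − 67.831 = 67.790px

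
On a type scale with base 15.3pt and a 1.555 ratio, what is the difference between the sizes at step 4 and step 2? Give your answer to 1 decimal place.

Step 2: 15.3 × 1.555² = 36.996pt
Step 4: 15.3 × 1.555⁴ = 89.457pt
Difference: 89.457 − 36.996 = 52.461pt

52.5pt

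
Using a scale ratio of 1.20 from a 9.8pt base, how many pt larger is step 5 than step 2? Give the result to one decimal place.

Step 2: 9.8 × 1.20² = 14.112pt
Step 5: 9.8 × 1.20⁵ = 24.386pt
Difference: 24.386 − 14.112 = 10.274pt

10.3pt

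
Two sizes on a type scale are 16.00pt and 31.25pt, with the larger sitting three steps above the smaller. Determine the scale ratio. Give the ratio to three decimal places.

1.250

The ratio satisfies 16.00 × r³ = 31.25, so r = (31.25 / 16.00)^(1/3).
r = 1.9531^(1/3) ≈ 1.2500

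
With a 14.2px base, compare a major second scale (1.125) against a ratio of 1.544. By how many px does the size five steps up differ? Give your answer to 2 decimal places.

99.01px

Major second: 14.2 × 1.125⁵ = 25.5889px
At 1.544: 14.2 × 1.544⁵ = 124.6019px
Difference: 124.6019 − 25.5889 = 99.0130px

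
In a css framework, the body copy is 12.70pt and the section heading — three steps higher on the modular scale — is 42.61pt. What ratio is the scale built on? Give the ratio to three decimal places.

1.497

The ratio satisfies 12.70 × r³ = 42.61, so r = (42.61 / 12.70)^(1/3).
r = 3.3551^(1/3) ≈ 1.4970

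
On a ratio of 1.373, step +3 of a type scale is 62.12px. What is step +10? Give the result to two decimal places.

Moving from step +3 to step +10 is 7 steps up, so multiply by r⁷.
62.12 × 1.373⁷ = 62.12 × 9.19801 ≈ 571.380

571.38px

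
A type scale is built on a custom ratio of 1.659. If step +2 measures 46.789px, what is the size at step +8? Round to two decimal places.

975.49px

46.789 × 1.659⁶ = 46.789 × 20.84867 ≈ 975.488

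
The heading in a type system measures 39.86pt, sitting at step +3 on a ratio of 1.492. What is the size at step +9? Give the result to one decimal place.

39.86 × 1.492⁶ = 39.86 × 11.03095 ≈ 439.694

439.7pt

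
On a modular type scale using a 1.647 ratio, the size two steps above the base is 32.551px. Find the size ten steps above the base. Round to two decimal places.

32.551 × 1.647⁸ = 32.551 × 54.14381 ≈ 1762.435

1762.44px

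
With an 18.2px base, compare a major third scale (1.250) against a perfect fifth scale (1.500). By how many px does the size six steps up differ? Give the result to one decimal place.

Major third: 18.2 × 1.250⁶ = 69.427px
Perfect fifth: 18.2 × 1.500⁶ = 207.309px
Difference: 207.309 − 69.427 = 137.882px

137.9px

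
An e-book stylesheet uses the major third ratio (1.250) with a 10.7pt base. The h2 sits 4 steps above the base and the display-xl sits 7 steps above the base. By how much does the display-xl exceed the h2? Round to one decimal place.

24.9pt

Step 4: 10.7 × 1.250⁴ = 26.123pt
Step 7: 10.7 × 1.250⁷ = 51.022pt
Difference: 51.022 − 26.123 = 24.899pt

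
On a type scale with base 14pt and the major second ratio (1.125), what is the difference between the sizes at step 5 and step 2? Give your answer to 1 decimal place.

Step 2: 14.0 × 1.125² = 17.719pt
Step 5: 14.0 × 1.125⁵ = 25.228pt
Difference: 25.228 − 17.719 = 7.509pt

7.5pt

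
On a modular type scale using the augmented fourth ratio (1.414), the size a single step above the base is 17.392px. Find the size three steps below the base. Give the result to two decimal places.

4.35px

17.392 ÷ 1.414⁴ = 17.392 ÷ 3.99758 ≈ 4.351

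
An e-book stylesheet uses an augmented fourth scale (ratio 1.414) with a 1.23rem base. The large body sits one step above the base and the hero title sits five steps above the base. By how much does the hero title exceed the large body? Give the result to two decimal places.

Step 1: 1.23 × 1.414 = 1.7392rem
Step 5: 1.23 × 1.414⁵ = 6.9527rem
Difference: 6.9527 − 1.7392 = 5.2135rem

5.21rem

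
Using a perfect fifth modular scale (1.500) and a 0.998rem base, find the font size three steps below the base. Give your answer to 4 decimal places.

0.2957rem

A modular type scale is a geometric sequence: sizeₙ = base × rⁿ.
0.998 ÷ 1.500³ = 0.998 ÷ 3.37500 ≈ 0.2957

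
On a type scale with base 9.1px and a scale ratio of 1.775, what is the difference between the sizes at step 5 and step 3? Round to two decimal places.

Step 3: 9.1 × 1.775³ = 50.8905px
Step 5: 9.1 × 1.775⁵ = 160.3368px
Difference: 160.3368 − 50.8905 = 109.4463px

109.45px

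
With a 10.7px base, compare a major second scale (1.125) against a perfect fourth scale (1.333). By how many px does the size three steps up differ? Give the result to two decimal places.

Major second: 10.7 × 1.125³ = 15.2350px
Perfect fourth: 10.7 × 1.333³ = 25.3439px
Difference: 25.3439 − 15.2350 = 10.1089px

10.11px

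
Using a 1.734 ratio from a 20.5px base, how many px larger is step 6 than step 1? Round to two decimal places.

521.70px

Step 1: 20.5 × 1.734 = 35.5470px
Step 6: 20.5 × 1.734⁶ = 557.2479px
Difference: 557.2479 − 35.5470 = 521.7009px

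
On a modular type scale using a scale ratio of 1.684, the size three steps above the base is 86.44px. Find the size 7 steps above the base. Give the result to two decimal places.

86.44 × 1.684⁴ = 86.44 × 8.04208 ≈ 695.157

695.16px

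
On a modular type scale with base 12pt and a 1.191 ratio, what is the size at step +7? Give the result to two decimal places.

40.79pt

A modular type scale is a geometric sequence: sizeₙ = base × rⁿ.
12.0 × 1.191⁷ = 12.0 × 3.39924 ≈ 40.79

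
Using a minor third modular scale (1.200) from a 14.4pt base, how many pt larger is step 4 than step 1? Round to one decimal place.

Step 1: 14.4 × 1.200 = 17.280pt
Step 4: 14.4 × 1.200⁴ = 29.860pt
Difference: 29.860 − 17.280 = 12.580pt

12.6pt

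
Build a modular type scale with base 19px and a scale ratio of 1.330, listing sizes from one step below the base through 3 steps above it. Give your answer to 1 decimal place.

Step -1: 19.0 ÷ 1.330 = 14.3
Step 0: 19px
Step 1: 19.0 × 1.330 = 25.3
Step 2: 19.0 × 1.330² = 33.6
Step 3: 19.0 × 1.330³ = 44.7

14.3px, 19.0px, 25.3px, 33.6px, 44.7px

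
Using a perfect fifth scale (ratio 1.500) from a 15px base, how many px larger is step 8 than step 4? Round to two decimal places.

Step 4: 15.0 × 1.500⁴ = 75.9375px
Step 8: 15.0 × 1.500⁸ = 384.4336px
Difference: 384.4336 − 75.9375 = 308.4961px

308.50px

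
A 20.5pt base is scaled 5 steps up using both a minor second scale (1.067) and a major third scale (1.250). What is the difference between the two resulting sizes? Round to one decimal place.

Minor second: 20.5 × 1.067⁵ = 28.351pt
Major third: 20.5 × 1.250⁵ = 62.561pt
Difference: 62.561 − 28.351 = 34.210pt

34.2pt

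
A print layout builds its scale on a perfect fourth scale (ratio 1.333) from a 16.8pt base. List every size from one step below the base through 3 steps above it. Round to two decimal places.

12.60pt, 16.80pt, 22.39pt, 29.85pt, 39.79pt

Step -1: 16.8 ÷ 1.333 = 12.60
Step 0: 16.8pt
Step 1: 16.8 × 1.333 = 22.39
Step 2: 16.8 × 1.333² = 29.85
Step 3: 16.8 × 1.333³ = 39.79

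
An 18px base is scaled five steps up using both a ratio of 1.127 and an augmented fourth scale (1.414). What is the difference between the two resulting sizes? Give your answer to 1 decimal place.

69.0px

At 1.127: 18.0 × 1.127⁵ = 32.726px
Augmented fourth: 18.0 × 1.414⁵ = 101.747px
Difference: 101.747 − 32.726 = 69.021px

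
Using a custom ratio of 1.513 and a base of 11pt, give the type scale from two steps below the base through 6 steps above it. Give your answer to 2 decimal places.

Step -2: 11.0 ÷ 1.513² = 4.81
Step -1: 11.0 ÷ 1.513 = 7.27
Step 0: 11pt
Step 1: 11.0 × 1.513 = 16.64
Step 2: 11.0 × 1.513² = 25.18
Step 3: 11.0 × 1.513³ = 38.10
Step 4: 11.0 × 1.513⁴ = 57.64
Step 5: 11.0 × 1.513⁵ = 87.21
Step 6: 11.0 × 1.513⁶ = 131.96

4.81pt, 7.27pt, 11.00pt, 16.64pt, 25.18pt, 38.10pt, 57.64pt, 87.21pt, 131.96pt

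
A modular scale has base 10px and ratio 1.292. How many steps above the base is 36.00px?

5

1.292ⁿ = 36.00 / 10 = 3.6000
n = ln(3.6000) / ln(1.292) = 1.2809 / 0.2562 ≈ 5.00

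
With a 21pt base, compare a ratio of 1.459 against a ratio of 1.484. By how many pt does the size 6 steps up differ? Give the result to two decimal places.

21.74pt

At 1.459: 21.0 × 1.459⁶ = 202.5588pt
At 1.484: 21.0 × 1.484⁶ = 224.2966pt
Difference: 224.2966 − 202.5588 = 21.7378pt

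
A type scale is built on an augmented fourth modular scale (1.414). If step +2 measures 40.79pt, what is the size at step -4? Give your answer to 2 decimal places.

5.10pt

40.79 ÷ 1.414⁶ = 40.79 ÷ 7.99275 ≈ 5.103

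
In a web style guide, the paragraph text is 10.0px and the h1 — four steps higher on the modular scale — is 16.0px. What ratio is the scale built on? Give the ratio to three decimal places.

1.125

The ratio satisfies 10.0 × r⁴ = 16.0, so r = (16.0 / 10.0)^(1/4).
r = 1.6000^(1/4) ≈ 1.1247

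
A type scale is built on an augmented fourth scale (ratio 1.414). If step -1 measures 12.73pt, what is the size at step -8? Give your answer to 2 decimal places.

1.13pt

The gap is -8 − (-1) = -7 steps, so the factor is 1.414^-7.
12.73 ÷ 1.414⁷ = 12.73 ÷ 11.30175 ≈ 1.126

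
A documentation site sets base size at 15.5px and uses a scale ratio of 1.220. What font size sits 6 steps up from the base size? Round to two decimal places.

15.5 × 1.220⁶ = 15.5 × 3.29730 ≈ 51.11

51.11px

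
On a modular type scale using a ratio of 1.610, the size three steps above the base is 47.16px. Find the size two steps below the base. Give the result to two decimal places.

4.36px

The gap is -2 − (3) = -5 steps, so the factor is 1.610^-5.
47.16 ÷ 1.610⁵ = 47.16 ÷ 10.81756 ≈ 4.360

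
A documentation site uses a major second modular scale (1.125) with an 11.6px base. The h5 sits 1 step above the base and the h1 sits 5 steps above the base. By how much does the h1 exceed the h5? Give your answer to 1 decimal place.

7.9px

Step 1: 11.6 × 1.125 = 13.050px
Step 5: 11.6 × 1.125⁵ = 20.904px
Difference: 20.904 − 13.050 = 7.854px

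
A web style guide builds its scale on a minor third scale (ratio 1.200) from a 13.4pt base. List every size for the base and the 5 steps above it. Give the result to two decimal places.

Step 0: 13.4pt
Step 1: 13.4 × 1.200 = 16.08
Step 2: 13.4 × 1.200² = 19.30
Step 3: 13.4 × 1.200³ = 23.16
Step 4: 13.4 × 1.200⁴ = 27.79
Step 5: 13.4 × 1.200⁵ = 33.34

13.40pt, 16.08pt, 19.30pt, 23.16pt, 27.79pt, 33.34pt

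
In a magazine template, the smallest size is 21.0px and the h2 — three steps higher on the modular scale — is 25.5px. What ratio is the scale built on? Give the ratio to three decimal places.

The ratio satisfies 21.0 × r³ = 25.5, so r = (25.5 / 21.0)^(1/3).
r = 1.2143^(1/3) ≈ 1.0669

1.067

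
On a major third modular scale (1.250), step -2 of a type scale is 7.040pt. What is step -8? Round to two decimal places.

1.85pt

The gap is -8 − (-2) = -6 steps, so the factor is 1.250^-6.
7.040 ÷ 1.250⁶ = 7.040 ÷ 3.81470 ≈ 1.845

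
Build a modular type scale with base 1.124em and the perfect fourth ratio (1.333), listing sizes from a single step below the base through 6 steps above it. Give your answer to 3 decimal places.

0.843em, 1.124em, 1.498em, 1.997em, 2.662em, 3.549em, 4.731em, 6.306em

Step -1: 1.124 ÷ 1.333 = 0.843
Step 0: 1.124em
Step 1: 1.124 × 1.333 = 1.498
Step 2: 1.124 × 1.333² = 1.997
Step 3: 1.124 × 1.333³ = 2.662
Step 4: 1.124 × 1.333⁴ = 3.549
Step 5: 1.124 × 1.333⁵ = 4.731
Step 6: 1.124 × 1.333⁶ = 6.306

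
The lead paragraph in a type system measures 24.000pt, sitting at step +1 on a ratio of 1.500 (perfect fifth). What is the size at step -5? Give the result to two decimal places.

2.11pt

24.000 ÷ 1.500⁶ = 24.000 ÷ 11.39062 ≈ 2.107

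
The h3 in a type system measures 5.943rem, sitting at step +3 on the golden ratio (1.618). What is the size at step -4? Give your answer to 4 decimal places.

0.2047rem

5.943 ÷ 1.618⁷ = 5.943 ÷ 29.03017 ≈ 0.2047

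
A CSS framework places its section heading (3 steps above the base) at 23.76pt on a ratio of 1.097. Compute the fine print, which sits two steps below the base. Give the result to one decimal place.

15.0pt

23.76 ÷ 1.097⁵ = 23.76 ÷ 1.58867 ≈ 14.956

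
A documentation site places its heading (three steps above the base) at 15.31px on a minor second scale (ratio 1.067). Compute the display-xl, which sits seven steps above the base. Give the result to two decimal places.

Moving from step +3 to step +7 is 4 steps up, so multiply by r⁴.
15.31 × 1.067⁴ = 15.31 × 1.29616 ≈ 19.844

19.84px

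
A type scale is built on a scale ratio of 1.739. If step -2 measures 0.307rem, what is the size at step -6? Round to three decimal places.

The gap is -6 − (-2) = -4 steps, so the factor is 1.739^-4.
0.307 ÷ 1.739⁴ = 0.307 ÷ 9.14531 ≈ 0.034

0.034rem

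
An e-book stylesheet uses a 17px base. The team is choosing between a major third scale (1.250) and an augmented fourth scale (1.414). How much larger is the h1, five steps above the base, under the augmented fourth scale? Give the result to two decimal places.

44.21px

Major third: 17.0 × 1.250⁵ = 51.8799px
Augmented fourth: 17.0 × 1.414⁵ = 96.0939px
Difference: 96.0939 − 51.8799 = 44.2140px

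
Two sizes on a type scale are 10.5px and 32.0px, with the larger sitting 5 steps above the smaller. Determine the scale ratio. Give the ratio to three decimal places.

The ratio satisfies 10.5 × r⁵ = 32.0, so r = (32.0 / 10.5)^(1/5).
r = 3.0476^(1/5) ≈ 1.2497

1.250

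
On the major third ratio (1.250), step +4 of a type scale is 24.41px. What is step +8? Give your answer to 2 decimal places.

Moving from step +4 to step +8 is 4 steps up, so multiply by r⁴.
24.41 × 1.250⁴ = 24.41 × 2.44141 ≈ 59.595

59.59px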